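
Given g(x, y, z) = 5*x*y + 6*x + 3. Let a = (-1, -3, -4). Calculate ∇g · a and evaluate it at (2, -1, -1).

-31

∂g/∂x = 5*y + 6
∂g/∂y = 5*x
∂g/∂z = 0
∇g at (2, -1, -1) = (1, 10, 0)
∇g · a = (1)(-1) + (10)(-3) + (0)(-4) = -31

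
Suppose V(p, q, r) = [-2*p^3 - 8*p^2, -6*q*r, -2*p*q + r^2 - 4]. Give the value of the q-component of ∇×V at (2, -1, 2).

(∇×V)_2 = ∂V₁/∂r − ∂V₃/∂p
= 0 − (-2*q)
= 2*q
At (2, -1, 2): -2.

-2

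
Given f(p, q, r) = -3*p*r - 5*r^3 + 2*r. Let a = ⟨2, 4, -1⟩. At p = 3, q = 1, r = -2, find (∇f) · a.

∂f/∂p = -3*r
∂f/∂q = 0
∂f/∂r = -3*p - 15*r^2 + 2
∇f at (3, 1, -2) = (6, 0, -67)
∇f · a = (6)(2) + (0)(4) + (-67)(-1) = 79

79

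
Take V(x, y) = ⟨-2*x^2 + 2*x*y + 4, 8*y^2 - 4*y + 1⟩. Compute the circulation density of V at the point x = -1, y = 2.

∂V₂/∂x = 0
∂V₁/∂y = 2*x
Scalar curl = -2*x
At (-1, 2): 2.

2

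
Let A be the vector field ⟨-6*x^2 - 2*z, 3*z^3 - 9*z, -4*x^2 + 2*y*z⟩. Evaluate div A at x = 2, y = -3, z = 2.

∂A₁/∂x = -12*x
∂A₂/∂y = 0
∂A₃/∂z = 2*y
∇·A = -12*x + 2*y
At (2, -3, 2): -30.

-30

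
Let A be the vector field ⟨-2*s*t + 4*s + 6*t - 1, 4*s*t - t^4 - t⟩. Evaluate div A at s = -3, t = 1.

∂A₁/∂s = -2*t + 4
∂A₂/∂t = 4*s - 4*t^3 - 1
∇·A = 4*s - 4*t^3 - 2*t + 3
At (-3, 1): -15.

-15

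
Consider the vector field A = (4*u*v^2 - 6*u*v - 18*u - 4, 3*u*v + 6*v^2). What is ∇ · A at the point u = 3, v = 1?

∂A₁/∂u = 4*v^2 - 6*v - 18
∂A₂/∂v = 3*u + 12*v
∇·A = 3*u + 4*v^2 + 6*v - 18
At (3, 1): 1.

1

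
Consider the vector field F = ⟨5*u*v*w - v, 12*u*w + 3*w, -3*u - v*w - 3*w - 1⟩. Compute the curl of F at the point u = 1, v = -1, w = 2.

(∇×F)₁ = ∂F₃/∂v − ∂F₂/∂w = -12*u - w - 3
(∇×F)₂ = ∂F₁/∂w − ∂F₃/∂u = 5*u*v + 3
(∇×F)₃ = ∂F₂/∂u − ∂F₁/∂v = -5*u*w + 12*w + 1
∇×F = (-12*u - w - 3, 5*u*v + 3, -5*u*w + 12*w + 1)
At (1, -1, 2): (-17, -2, 15).

(-17, -2, 15)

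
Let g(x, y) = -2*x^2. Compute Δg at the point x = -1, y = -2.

∂²g/∂x² = -4
∂²g/∂y² = 0
∇²g = -4
At (-1, -2): -4.

-4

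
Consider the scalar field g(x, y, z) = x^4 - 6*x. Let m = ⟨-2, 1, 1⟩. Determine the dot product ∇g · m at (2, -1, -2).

-52

∂g/∂x = 4*x^3 - 6
∂g/∂y = 0
∂g/∂z = 0
∇g at (2, -1, -2) = (26, 0, 0)
∇g · m = (26)(-2) + (0)(1) + (0)(1) = -52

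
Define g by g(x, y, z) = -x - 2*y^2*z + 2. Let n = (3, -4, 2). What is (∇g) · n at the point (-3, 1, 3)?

∂g/∂x = -1
∂g/∂y = -4*y*z
∂g/∂z = -2*y^2
∇g at (-3, 1, 3) = (-1, -12, -2)
∇g · n = (-1)(3) + (-12)(-4) + (-2)(2) = 41

41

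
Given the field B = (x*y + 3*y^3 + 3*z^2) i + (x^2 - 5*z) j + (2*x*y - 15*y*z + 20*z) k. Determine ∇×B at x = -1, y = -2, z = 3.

(-42, 22, -37)

(∇×B)₁ = ∂B₃/∂y − ∂B₂/∂z = 2*x - 15*z + 5
(∇×B)₂ = ∂B₁/∂z − ∂B₃/∂x = -2*y + 6*z
(∇×B)₃ = ∂B₂/∂x − ∂B₁/∂y = x - 9*y^2
∇×B = (2*x - 15*z + 5, -2*y + 6*z, x - 9*y^2)
At (-1, -2, 3): (-42, 22, -37).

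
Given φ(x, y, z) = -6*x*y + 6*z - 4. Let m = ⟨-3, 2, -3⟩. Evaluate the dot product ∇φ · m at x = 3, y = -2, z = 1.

-90

∂φ/∂x = -6*y
∂φ/∂y = -6*x
∂φ/∂z = 6
∇φ at (3, -2, 1) = (12, -18, 6)
∇φ · m = (12)(-3) + (-18)(2) + (6)(-3) = -90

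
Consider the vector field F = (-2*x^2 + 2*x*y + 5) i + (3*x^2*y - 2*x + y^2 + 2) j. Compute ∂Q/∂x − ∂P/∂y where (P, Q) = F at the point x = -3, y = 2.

∂F₂/∂x = 6*x*y - 2
∂F₁/∂y = 2*x
Scalar curl = 6*x*y - 2*x - 2
At (-3, 2): -32.

-32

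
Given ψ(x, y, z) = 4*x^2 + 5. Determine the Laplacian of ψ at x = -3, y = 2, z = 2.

8

∂²ψ/∂x² = 8
∂²ψ/∂y² = 0
∂²ψ/∂z² = 0
∇²ψ = 8
At (-3, 2, 2): 8.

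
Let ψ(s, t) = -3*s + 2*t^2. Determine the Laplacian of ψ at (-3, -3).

∂²ψ/∂s² = 0
∂²ψ/∂t² = 4
∇²ψ = 4
At (-3, -3): 4.

4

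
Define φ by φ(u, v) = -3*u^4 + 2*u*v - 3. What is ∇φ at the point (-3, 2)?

∂φ/∂u = -12*u^3 + 2*v
∂φ/∂v = 2*u
∇φ = (-12*u^3 + 2*v, 2*u)
At (-3, 2): (328, -6).

(328, -6)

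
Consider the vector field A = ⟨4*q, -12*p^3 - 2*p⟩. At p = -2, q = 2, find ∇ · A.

∂A₁/∂p = 0
∂A₂/∂q = 0
∇·A = 0
At (-2, 2): 0.

0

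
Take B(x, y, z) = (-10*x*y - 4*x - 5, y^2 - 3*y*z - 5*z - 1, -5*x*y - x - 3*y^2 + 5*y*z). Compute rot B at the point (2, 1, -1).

(-13, 6, 20)

(∇×B)₁ = ∂B₃/∂y − ∂B₂/∂z = -5*x - 3*y + 5*z + 5
(∇×B)₂ = ∂B₁/∂z − ∂B₃/∂x = 5*y + 1
(∇×B)₃ = ∂B₂/∂x − ∂B₁/∂y = 10*x
∇×B = (-5*x - 3*y + 5*z + 5, 5*y + 1, 10*x)
At (2, 1, -1): (-13, 6, 20).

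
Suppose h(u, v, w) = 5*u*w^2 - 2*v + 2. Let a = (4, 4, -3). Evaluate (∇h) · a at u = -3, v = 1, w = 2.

252

∂h/∂u = 5*w^2
∂h/∂v = -2
∂h/∂w = 10*u*w
∇h at (-3, 1, 2) = (20, -2, -60)
∇h · a = (20)(4) + (-2)(4) + (-60)(-3) = 252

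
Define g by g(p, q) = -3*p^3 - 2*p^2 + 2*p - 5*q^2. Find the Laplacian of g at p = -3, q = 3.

∂²g/∂p² = -2*(9*p + 2)
∂²g/∂q² = -10
∇²g = -18*p - 14
At (-3, 3): 40.

40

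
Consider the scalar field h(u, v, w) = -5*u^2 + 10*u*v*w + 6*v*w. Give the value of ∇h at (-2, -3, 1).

∂h/∂u = -10*u + 10*v*w
∂h/∂v = 10*u*w + 6*w
∂h/∂w = 10*u*v + 6*v
∇h = (-10*u + 10*v*w, 10*u*w + 6*w, 10*u*v + 6*v)
At (-2, -3, 1): (-10, -14, 42).

(-10, -14, 42)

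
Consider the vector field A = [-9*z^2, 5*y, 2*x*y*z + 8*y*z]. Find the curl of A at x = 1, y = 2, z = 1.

(10, -22, 0)

(∇×A)₁ = ∂A₃/∂y − ∂A₂/∂z = 2*x*z + 8*z
(∇×A)₂ = ∂A₁/∂z − ∂A₃/∂x = -2*y*z - 18*z
(∇×A)₃ = ∂A₂/∂x − ∂A₁/∂y = 0
∇×A = (2*x*z + 8*z, -2*y*z - 18*z, 0)
At (1, 2, 1): (10, -22, 0).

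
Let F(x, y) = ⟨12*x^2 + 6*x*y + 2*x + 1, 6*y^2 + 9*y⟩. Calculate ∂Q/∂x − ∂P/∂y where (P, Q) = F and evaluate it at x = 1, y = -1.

-6

∂F₂/∂x = 0
∂F₁/∂y = 6*x
Scalar curl = -6*x
At (1, -1): -6.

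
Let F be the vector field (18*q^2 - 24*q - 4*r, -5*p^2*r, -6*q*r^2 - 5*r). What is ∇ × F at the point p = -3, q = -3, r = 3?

(∇×F)₁ = ∂F₃/∂q − ∂F₂/∂r = 5*p^2 - 6*r^2
(∇×F)₂ = ∂F₁/∂r − ∂F₃/∂p = -4
(∇×F)₃ = ∂F₂/∂p − ∂F₁/∂q = -10*p*r - 36*q + 24
∇×F = (5*p^2 - 6*r^2, -4, -10*p*r - 36*q + 24)
At (-3, -3, 3): (-9, -4, 222).

(-9, -4, 222)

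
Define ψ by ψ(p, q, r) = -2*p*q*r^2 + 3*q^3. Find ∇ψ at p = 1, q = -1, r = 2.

∂ψ/∂p = -2*q*r^2
∂ψ/∂q = -2*p*r^2 + 9*q^2
∂ψ/∂r = -4*p*q*r
∇ψ = (-2*q*r^2, -2*p*r^2 + 9*q^2, -4*p*q*r)
At (1, -1, 2): (8, 1, 8).

(8, 1, 8)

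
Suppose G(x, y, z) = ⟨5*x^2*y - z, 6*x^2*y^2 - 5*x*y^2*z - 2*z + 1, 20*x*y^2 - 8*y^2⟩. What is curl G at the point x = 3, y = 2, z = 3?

(∇×G)₁ = ∂G₃/∂y − ∂G₂/∂z = 5*x*y^2 + 40*x*y - 16*y + 2
(∇×G)₂ = ∂G₁/∂z − ∂G₃/∂x = -20*y^2 - 1
(∇×G)₃ = ∂G₂/∂x − ∂G₁/∂y = -5*x^2 + 12*x*y^2 - 5*y^2*z
∇×G = (5*x*y^2 + 40*x*y - 16*y + 2, -20*y^2 - 1, -5*x^2 + 12*x*y^2 - 5*y^2*z)
At (3, 2, 3): (270, -81, 39).

(270, -81, 39)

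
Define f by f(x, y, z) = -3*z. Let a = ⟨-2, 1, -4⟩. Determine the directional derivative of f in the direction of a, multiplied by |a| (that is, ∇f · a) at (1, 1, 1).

12

∂f/∂x = 0
∂f/∂y = 0
∂f/∂z = -3
∇f at (1, 1, 1) = (0, 0, -3)
∇f · a = (0)(-2) + (0)(1) + (-3)(-4) = 12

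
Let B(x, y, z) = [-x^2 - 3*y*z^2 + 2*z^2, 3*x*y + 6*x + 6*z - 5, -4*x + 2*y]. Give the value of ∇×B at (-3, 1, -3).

(-4, 10, 36)

(∇×B)₁ = ∂B₃/∂y − ∂B₂/∂z = -4
(∇×B)₂ = ∂B₁/∂z − ∂B₃/∂x = -6*y*z + 4*z + 4
(∇×B)₃ = ∂B₂/∂x − ∂B₁/∂y = 3*y + 3*z^2 + 6
∇×B = (-4, -6*y*z + 4*z + 4, 3*y + 3*z^2 + 6)
At (-3, 1, -3): (-4, 10, 36).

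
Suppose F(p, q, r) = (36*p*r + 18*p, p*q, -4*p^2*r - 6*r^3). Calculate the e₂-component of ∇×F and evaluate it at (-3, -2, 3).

-180

(∇×F)_2 = ∂F₁/∂r − ∂F₃/∂p
= 36*p − (-8*p*r)
= 8*p*r + 36*p
At (-3, -2, 3): -180.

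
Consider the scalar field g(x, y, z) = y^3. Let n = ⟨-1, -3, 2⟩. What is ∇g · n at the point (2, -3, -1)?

-81

∂g/∂x = 0
∂g/∂y = 3*y^2
∂g/∂z = 0
∇g at (2, -3, -1) = (0, 27, 0)
∇g · n = (0)(-1) + (27)(-3) + (0)(2) = -81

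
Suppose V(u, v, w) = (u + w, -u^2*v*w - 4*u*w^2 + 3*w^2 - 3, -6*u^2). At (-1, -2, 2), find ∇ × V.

(∇×V)₁ = ∂V₃/∂v − ∂V₂/∂w = u^2*v + 8*u*w - 6*w
(∇×V)₂ = ∂V₁/∂w − ∂V₃/∂u = 12*u + 1
(∇×V)₃ = ∂V₂/∂u − ∂V₁/∂v = -2*u*v*w - 4*w^2
∇×V = (u^2*v + 8*u*w - 6*w, 12*u + 1, -2*u*v*w - 4*w^2)
At (-1, -2, 2): (-30, -11, -24).

(-30, -11, -24)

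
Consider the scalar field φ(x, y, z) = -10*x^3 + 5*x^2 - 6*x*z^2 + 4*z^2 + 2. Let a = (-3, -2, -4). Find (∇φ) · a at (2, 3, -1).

∂φ/∂x = -30*x^2 + 10*x - 6*z^2
∂φ/∂y = 0
∂φ/∂z = -12*x*z + 8*z
∇φ at (2, 3, -1) = (-106, 0, 16)
∇φ · a = (-106)(-3) + (0)(-2) + (16)(-4) = 254

254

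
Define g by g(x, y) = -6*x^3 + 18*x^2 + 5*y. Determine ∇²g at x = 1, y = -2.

0

∂²g/∂x² = 36*(-x + 1)
∂²g/∂y² = 0
∇²g = -36*x + 36
At (1, -2): 0.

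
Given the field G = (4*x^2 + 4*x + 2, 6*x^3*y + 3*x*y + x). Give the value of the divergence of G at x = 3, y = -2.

199

∂G₁/∂x = 8*x + 4
∂G₂/∂y = 6*x^3 + 3*x
∇·G = 6*x^3 + 11*x + 4
At (3, -2): 199.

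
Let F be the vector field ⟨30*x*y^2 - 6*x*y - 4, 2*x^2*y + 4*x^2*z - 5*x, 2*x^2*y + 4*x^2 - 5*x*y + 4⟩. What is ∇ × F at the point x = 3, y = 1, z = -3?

(-33, -31, -227)

(∇×F)₁ = ∂F₃/∂y − ∂F₂/∂z = -2*x^2 - 5*x
(∇×F)₂ = ∂F₁/∂z − ∂F₃/∂x = -4*x*y - 8*x + 5*y
(∇×F)₃ = ∂F₂/∂x − ∂F₁/∂y = -56*x*y + 8*x*z + 6*x - 5
∇×F = (-2*x^2 - 5*x, -4*x*y - 8*x + 5*y, -56*x*y + 8*x*z + 6*x - 5)
At (3, 1, -3): (-33, -31, -227).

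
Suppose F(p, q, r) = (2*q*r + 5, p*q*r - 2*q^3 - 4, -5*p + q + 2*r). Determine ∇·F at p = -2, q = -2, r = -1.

∂F₁/∂p = 0
∂F₂/∂q = p*r - 6*q^2
∂F₃/∂r = 2
∇·F = p*r - 6*q^2 + 2
At (-2, -2, -1): -20.

-20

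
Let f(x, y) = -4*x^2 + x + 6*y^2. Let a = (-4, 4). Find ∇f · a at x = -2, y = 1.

-20

∂f/∂x = -8*x + 1
∂f/∂y = 12*y
∇f at (-2, 1) = (17, 12)
∇f · a = (17)(-4) + (12)(4) = -20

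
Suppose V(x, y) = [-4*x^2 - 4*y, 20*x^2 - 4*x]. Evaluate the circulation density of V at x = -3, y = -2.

∂V₂/∂x = 40*x - 4
∂V₁/∂y = -4
Scalar curl = 40*x
At (-3, -2): -120.

-120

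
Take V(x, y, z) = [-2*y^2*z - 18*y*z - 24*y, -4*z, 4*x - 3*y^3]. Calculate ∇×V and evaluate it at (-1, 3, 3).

(-77, -76, 114)

(∇×V)₁ = ∂V₃/∂y − ∂V₂/∂z = -9*y^2 + 4
(∇×V)₂ = ∂V₁/∂z − ∂V₃/∂x = -2*y^2 - 18*y - 4
(∇×V)₃ = ∂V₂/∂x − ∂V₁/∂y = 4*y*z + 18*z + 24
∇×V = (-9*y^2 + 4, -2*y^2 - 18*y - 4, 4*y*z + 18*z + 24)
At (-1, 3, 3): (-77, -76, 114).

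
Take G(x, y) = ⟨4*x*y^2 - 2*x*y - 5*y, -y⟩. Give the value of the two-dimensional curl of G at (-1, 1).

11

∂G₂/∂x = 0
∂G₁/∂y = 8*x*y - 2*x - 5
Scalar curl = -8*x*y + 2*x + 5
At (-1, 1): 11.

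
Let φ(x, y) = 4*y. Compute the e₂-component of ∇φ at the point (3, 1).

(∇φ)_2 = ∂φ/∂y = 4
At (3, 1): 4.

4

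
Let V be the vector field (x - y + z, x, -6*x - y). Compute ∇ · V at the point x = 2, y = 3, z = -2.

1

∂V₁/∂x = 1
∂V₂/∂y = 0
∂V₃/∂z = 0
∇·V = 1
At (2, 3, -2): 1.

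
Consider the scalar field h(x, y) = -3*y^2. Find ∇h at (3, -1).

∂h/∂x = 0
∂h/∂y = -6*y
∇h = (0, -6*y)
At (3, -1): (0, 6).

(0, 6)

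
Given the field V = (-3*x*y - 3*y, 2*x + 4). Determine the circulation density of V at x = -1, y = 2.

2

∂V₂/∂x = 2
∂V₁/∂y = -3*x - 3
Scalar curl = 3*x + 5
At (-1, 2): 2.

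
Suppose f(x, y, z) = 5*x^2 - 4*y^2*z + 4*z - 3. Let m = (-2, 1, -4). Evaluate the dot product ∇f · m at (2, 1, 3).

∂f/∂x = 10*x
∂f/∂y = -8*y*z
∂f/∂z = -4*y^2 + 4
∇f at (2, 1, 3) = (20, -24, 0)
∇f · m = (20)(-2) + (-24)(1) + (0)(-4) = -64

-64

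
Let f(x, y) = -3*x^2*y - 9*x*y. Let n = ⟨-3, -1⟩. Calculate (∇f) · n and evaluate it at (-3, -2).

54

∂f/∂x = -6*x*y - 9*y
∂f/∂y = -3*x^2 - 9*x
∇f at (-3, -2) = (-18, 0)
∇f · n = (-18)(-3) + (0)(-1) = 54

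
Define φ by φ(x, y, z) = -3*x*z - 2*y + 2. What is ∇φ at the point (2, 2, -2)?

∂φ/∂x = -3*z
∂φ/∂y = -2
∂φ/∂z = -3*x
∇φ = (-3*z, -2, -3*x)
At (2, 2, -2): (6, -2, -6).

(6, -2, -6)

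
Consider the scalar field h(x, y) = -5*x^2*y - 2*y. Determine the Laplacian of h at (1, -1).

10

∂²h/∂x² = -10*y
∂²h/∂y² = 0
∇²h = -10*y
At (1, -1): 10.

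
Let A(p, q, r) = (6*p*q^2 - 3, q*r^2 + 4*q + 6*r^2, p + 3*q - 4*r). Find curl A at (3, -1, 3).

(∇×A)₁ = ∂A₃/∂q − ∂A₂/∂r = -2*q*r - 12*r + 3
(∇×A)₂ = ∂A₁/∂r − ∂A₃/∂p = -1
(∇×A)₃ = ∂A₂/∂p − ∂A₁/∂q = -12*p*q
∇×A = (-2*q*r - 12*r + 3, -1, -12*p*q)
At (3, -1, 3): (-27, -1, 36).

(-27, -1, 36)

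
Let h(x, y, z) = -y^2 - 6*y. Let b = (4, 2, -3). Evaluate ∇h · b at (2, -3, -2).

0

∂h/∂x = 0
∂h/∂y = -2*y - 6
∂h/∂z = 0
∇h at (2, -3, -2) = (0, 0, 0)
∇h · b = (0)(4) + (0)(2) + (0)(-3) = 0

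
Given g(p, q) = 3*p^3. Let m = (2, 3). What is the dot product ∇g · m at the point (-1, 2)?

18

∂g/∂p = 9*p^2
∂g/∂q = 0
∇g at (-1, 2) = (9, 0)
∇g · m = (9)(2) + (0)(3) = 18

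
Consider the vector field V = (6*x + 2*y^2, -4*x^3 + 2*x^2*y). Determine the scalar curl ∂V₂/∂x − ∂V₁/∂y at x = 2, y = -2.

∂V₂/∂x = -12*x^2 + 4*x*y
∂V₁/∂y = 4*y
Scalar curl = -12*x^2 + 4*x*y - 4*y
At (2, -2): -56.

-56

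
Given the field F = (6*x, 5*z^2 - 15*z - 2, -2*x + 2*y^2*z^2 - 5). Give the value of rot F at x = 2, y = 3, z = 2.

(43, 2, 0)

(∇×F)₁ = ∂F₃/∂y − ∂F₂/∂z = 4*y*z^2 - 10*z + 15
(∇×F)₂ = ∂F₁/∂z − ∂F₃/∂x = 2
(∇×F)₃ = ∂F₂/∂x − ∂F₁/∂y = 0
∇×F = (4*y*z^2 - 10*z + 15, 2, 0)
At (2, 3, 2): (43, 2, 0).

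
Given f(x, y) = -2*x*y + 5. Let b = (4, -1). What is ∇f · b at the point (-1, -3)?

∂f/∂x = -2*y
∂f/∂y = -2*x
∇f at (-1, -3) = (6, 2)
∇f · b = (6)(4) + (2)(-1) = 22

22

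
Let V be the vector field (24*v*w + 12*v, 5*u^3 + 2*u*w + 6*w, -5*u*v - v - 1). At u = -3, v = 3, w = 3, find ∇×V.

(∇×V)₁ = ∂V₃/∂v − ∂V₂/∂w = -7*u - 7
(∇×V)₂ = ∂V₁/∂w − ∂V₃/∂u = 29*v
(∇×V)₃ = ∂V₂/∂u − ∂V₁/∂v = 15*u^2 - 22*w - 12
∇×V = (-7*u - 7, 29*v, 15*u^2 - 22*w - 12)
At (-3, 3, 3): (14, 87, 57).

(14, 87, 57)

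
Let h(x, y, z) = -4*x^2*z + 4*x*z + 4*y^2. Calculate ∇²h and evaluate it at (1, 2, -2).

24

∂²h/∂x² = -8*z
∂²h/∂y² = 8
∂²h/∂z² = 0
∇²h = -8*z + 8
At (1, 2, -2): 24.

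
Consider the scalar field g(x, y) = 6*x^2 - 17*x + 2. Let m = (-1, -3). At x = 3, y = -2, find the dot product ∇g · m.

-19

∂g/∂x = 12*x - 17
∂g/∂y = 0
∇g at (3, -2) = (19, 0)
∇g · m = (19)(-1) + (0)(-3) = -19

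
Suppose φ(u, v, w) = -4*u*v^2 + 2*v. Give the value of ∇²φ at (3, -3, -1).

-24

∂²φ/∂u² = 0
∂²φ/∂v² = -8*u
∂²φ/∂w² = 0
∇²φ = -8*u
At (3, -3, -1): -24.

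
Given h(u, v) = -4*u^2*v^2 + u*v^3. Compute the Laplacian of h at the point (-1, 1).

∂²h/∂u² = -8*v^2
∂²h/∂v² = 2*u*(-4*u + 3*v)
∇²h = -8*u^2 + 6*u*v - 8*v^2
At (-1, 1): -22.

-22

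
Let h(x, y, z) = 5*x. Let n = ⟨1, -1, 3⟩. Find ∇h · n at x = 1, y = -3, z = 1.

∂h/∂x = 5
∂h/∂y = 0
∂h/∂z = 0
∇h at (1, -3, 1) = (5, 0, 0)
∇h · n = (5)(1) + (0)(-1) + (0)(3) = 5

5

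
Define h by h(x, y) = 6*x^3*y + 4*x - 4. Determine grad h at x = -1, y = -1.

∂h/∂x = 18*x^2*y + 4
∂h/∂y = 6*x^3
∇h = (18*x^2*y + 4, 6*x^3)
At (-1, -1): (-14, -6).

(-14, -6)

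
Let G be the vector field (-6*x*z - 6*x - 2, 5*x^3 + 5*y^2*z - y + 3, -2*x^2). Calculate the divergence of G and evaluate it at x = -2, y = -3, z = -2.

∂G₁/∂x = -6*z - 6
∂G₂/∂y = 10*y*z - 1
∂G₃/∂z = 0
∇·G = 10*y*z - 6*z - 7
At (-2, -3, -2): 65.

65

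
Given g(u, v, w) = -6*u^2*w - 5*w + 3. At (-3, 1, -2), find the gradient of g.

(-72, 0, -59)

∂g/∂u = -12*u*w
∂g/∂v = 0
∂g/∂w = -6*u^2 - 5
∇g = (-12*u*w, 0, -6*u^2 - 5)
At (-3, 1, -2): (-72, 0, -59).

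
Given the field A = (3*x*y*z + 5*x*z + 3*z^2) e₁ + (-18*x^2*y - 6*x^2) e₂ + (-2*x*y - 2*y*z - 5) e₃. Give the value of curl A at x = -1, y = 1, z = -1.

(∇×A)₁ = ∂A₃/∂y − ∂A₂/∂z = -2*x - 2*z
(∇×A)₂ = ∂A₁/∂z − ∂A₃/∂x = 3*x*y + 5*x + 2*y + 6*z
(∇×A)₃ = ∂A₂/∂x − ∂A₁/∂y = -36*x*y - 3*x*z - 12*x
∇×A = (-2*x - 2*z, 3*x*y + 5*x + 2*y + 6*z, -36*x*y - 3*x*z - 12*x)
At (-1, 1, -1): (4, -12, 45).

(4, -12, 45)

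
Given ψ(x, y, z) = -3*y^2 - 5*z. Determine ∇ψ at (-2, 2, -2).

∂ψ/∂x = 0
∂ψ/∂y = -6*y
∂ψ/∂z = -5
∇ψ = (0, -6*y, -5)
At (-2, 2, -2): (0, -12, -5).

(0, -12, -5)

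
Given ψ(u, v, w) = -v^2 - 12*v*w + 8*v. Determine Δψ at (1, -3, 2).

-2

∂²ψ/∂u² = 0
∂²ψ/∂v² = -2
∂²ψ/∂w² = 0
∇²ψ = -2
At (1, -3, 2): -2.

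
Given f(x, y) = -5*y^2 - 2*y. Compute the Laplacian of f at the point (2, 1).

∂²f/∂x² = 0
∂²f/∂y² = -10
∇²f = -10
At (2, 1): -10.

-10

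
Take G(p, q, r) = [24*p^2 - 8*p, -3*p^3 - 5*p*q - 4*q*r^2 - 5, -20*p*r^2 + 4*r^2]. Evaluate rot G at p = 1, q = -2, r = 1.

(∇×G)₁ = ∂G₃/∂q − ∂G₂/∂r = 8*q*r
(∇×G)₂ = ∂G₁/∂r − ∂G₃/∂p = 20*r^2
(∇×G)₃ = ∂G₂/∂p − ∂G₁/∂q = -9*p^2 - 5*q
∇×G = (8*q*r, 20*r^2, -9*p^2 - 5*q)
At (1, -2, 1): (-16, 20, 1).

(-16, 20, 1)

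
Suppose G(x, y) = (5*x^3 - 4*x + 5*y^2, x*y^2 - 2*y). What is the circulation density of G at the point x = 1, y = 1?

∂G₂/∂x = y^2
∂G₁/∂y = 10*y
Scalar curl = y^2 - 10*y
At (1, 1): -9.

-9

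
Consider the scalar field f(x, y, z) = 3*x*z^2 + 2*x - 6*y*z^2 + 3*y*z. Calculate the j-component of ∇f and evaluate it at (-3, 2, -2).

-30

(∇f)_2 = ∂f/∂y = -6*z^2 + 3*z
At (-3, 2, -2): -30.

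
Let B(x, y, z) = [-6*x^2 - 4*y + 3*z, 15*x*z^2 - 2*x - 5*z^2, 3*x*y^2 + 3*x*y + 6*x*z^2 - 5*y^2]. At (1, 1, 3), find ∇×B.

(∇×B)₁ = ∂B₃/∂y − ∂B₂/∂z = 6*x*y - 30*x*z + 3*x - 10*y + 10*z
(∇×B)₂ = ∂B₁/∂z − ∂B₃/∂x = -3*y^2 - 3*y - 6*z^2 + 3
(∇×B)₃ = ∂B₂/∂x − ∂B₁/∂y = 15*z^2 + 2
∇×B = (6*x*y - 30*x*z + 3*x - 10*y + 10*z, -3*y^2 - 3*y - 6*z^2 + 3, 15*z^2 + 2)
At (1, 1, 3): (-61, -57, 137).

(-61, -57, 137)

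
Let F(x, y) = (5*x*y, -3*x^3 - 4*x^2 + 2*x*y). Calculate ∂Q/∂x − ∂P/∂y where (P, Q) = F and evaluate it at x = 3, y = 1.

-118

∂F₂/∂x = -9*x^2 - 8*x + 2*y
∂F₁/∂y = 5*x
Scalar curl = -9*x^2 - 13*x + 2*y
At (3, 1): -118.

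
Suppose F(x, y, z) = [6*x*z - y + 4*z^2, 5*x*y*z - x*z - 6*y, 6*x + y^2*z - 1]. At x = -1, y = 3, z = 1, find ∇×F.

(∇×F)₁ = ∂F₃/∂y − ∂F₂/∂z = -5*x*y + x + 2*y*z
(∇×F)₂ = ∂F₁/∂z − ∂F₃/∂x = 6*x + 8*z - 6
(∇×F)₃ = ∂F₂/∂x − ∂F₁/∂y = 5*y*z - z + 1
∇×F = (-5*x*y + x + 2*y*z, 6*x + 8*z - 6, 5*y*z - z + 1)
At (-1, 3, 1): (20, -4, 15).

(20, -4, 15)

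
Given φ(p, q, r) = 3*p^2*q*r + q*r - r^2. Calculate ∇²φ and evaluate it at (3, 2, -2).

-26

∂²φ/∂p² = 6*q*r
∂²φ/∂q² = 0
∂²φ/∂r² = -2
∇²φ = 6*q*r - 2
At (3, 2, -2): -26.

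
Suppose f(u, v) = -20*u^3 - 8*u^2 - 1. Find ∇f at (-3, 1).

∂f/∂u = -60*u^2 - 16*u
∂f/∂v = 0
∇f = (-60*u^2 - 16*u, 0)
At (-3, 1): (-492, 0).

(-492, 0)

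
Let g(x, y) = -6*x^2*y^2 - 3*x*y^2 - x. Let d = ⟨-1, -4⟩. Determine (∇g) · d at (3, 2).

∂g/∂x = -12*x*y^2 - 3*y^2 - 1
∂g/∂y = -12*x^2*y - 6*x*y
∇g at (3, 2) = (-157, -252)
∇g · d = (-157)(-1) + (-252)(-4) = 1165

1165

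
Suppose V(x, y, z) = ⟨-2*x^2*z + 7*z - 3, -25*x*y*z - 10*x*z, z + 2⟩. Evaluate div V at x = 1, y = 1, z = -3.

∂V₁/∂x = -4*x*z
∂V₂/∂y = -25*x*z
∂V₃/∂z = 1
∇·V = -29*x*z + 1
At (1, 1, -3): 88.

88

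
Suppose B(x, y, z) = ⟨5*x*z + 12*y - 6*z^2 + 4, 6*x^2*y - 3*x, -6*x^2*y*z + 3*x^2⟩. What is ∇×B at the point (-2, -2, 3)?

(∇×B)₁ = ∂B₃/∂y − ∂B₂/∂z = -6*x^2*z
(∇×B)₂ = ∂B₁/∂z − ∂B₃/∂x = 12*x*y*z - x - 12*z
(∇×B)₃ = ∂B₂/∂x − ∂B₁/∂y = 12*x*y - 15
∇×B = (-6*x^2*z, 12*x*y*z - x - 12*z, 12*x*y - 15)
At (-2, -2, 3): (-72, 110, 33).

(-72, 110, 33)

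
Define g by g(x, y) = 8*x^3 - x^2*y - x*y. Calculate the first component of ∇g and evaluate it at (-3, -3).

201

(∇g)_1 = ∂g/∂x = 24*x^2 - 2*x*y - y
At (-3, -3): 201.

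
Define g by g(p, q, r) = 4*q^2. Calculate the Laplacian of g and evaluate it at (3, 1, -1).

∂²g/∂p² = 0
∂²g/∂q² = 8
∂²g/∂r² = 0
∇²g = 8
At (3, 1, -1): 8.

8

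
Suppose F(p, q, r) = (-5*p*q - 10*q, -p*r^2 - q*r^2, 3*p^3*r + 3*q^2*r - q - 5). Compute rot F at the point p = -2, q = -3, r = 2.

(-57, -72, -4)

(∇×F)₁ = ∂F₃/∂q − ∂F₂/∂r = 2*p*r + 8*q*r - 1
(∇×F)₂ = ∂F₁/∂r − ∂F₃/∂p = -9*p^2*r
(∇×F)₃ = ∂F₂/∂p − ∂F₁/∂q = 5*p - r^2 + 10
∇×F = (2*p*r + 8*q*r - 1, -9*p^2*r, 5*p - r^2 + 10)
At (-2, -3, 2): (-57, -72, -4).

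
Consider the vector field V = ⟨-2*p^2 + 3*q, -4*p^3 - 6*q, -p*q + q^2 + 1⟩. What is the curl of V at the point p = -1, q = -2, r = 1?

(-3, -2, -15)

(∇×V)₁ = ∂V₃/∂q − ∂V₂/∂r = -p + 2*q
(∇×V)₂ = ∂V₁/∂r − ∂V₃/∂p = q
(∇×V)₃ = ∂V₂/∂p − ∂V₁/∂q = -12*p^2 - 3
∇×V = (-p + 2*q, q, -12*p^2 - 3)
At (-1, -2, 1): (-3, -2, -15).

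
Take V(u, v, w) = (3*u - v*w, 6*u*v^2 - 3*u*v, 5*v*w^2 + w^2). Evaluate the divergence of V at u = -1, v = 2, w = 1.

∂V₁/∂u = 3
∂V₂/∂v = 12*u*v - 3*u
∂V₃/∂w = 10*v*w + 2*w
∇·V = 12*u*v - 3*u + 10*v*w + 2*w + 3
At (-1, 2, 1): 4.

4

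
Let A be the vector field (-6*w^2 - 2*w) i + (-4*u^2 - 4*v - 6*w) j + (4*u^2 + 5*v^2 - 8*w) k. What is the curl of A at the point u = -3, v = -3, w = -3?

(∇×A)₁ = ∂A₃/∂v − ∂A₂/∂w = 10*v + 6
(∇×A)₂ = ∂A₁/∂w − ∂A₃/∂u = -8*u - 12*w - 2
(∇×A)₃ = ∂A₂/∂u − ∂A₁/∂v = -8*u
∇×A = (10*v + 6, -8*u - 12*w - 2, -8*u)
At (-3, -3, -3): (-24, 58, 24).

(-24, 58, 24)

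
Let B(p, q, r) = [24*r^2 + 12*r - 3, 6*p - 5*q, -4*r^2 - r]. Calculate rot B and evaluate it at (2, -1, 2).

(∇×B)₁ = ∂B₃/∂q − ∂B₂/∂r = 0
(∇×B)₂ = ∂B₁/∂r − ∂B₃/∂p = 48*r + 12
(∇×B)₃ = ∂B₂/∂p − ∂B₁/∂q = 6
∇×B = (0, 48*r + 12, 6)
At (2, -1, 2): (0, 108, 6).

(0, 108, 6)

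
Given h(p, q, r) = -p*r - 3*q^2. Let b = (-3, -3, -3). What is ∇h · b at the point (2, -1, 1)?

∂h/∂p = -r
∂h/∂q = -6*q
∂h/∂r = -p
∇h at (2, -1, 1) = (-1, 6, -2)
∇h · b = (-1)(-3) + (6)(-3) + (-2)(-3) = -9

-9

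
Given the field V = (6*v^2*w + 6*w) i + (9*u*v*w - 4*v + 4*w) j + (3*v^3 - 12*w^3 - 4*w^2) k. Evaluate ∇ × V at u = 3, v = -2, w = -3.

(∇×V)₁ = ∂V₃/∂v − ∂V₂/∂w = -9*u*v + 9*v^2 - 4
(∇×V)₂ = ∂V₁/∂w − ∂V₃/∂u = 6*v^2 + 6
(∇×V)₃ = ∂V₂/∂u − ∂V₁/∂v = -3*v*w
∇×V = (-9*u*v + 9*v^2 - 4, 6*v^2 + 6, -3*v*w)
At (3, -2, -3): (86, 30, -18).

(86, 30, -18)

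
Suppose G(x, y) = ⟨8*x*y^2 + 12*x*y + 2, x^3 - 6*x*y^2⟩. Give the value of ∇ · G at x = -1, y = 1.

∂G₁/∂x = 8*y^2 + 12*y
∂G₂/∂y = -12*x*y
∇·G = -12*x*y + 8*y^2 + 12*y
At (-1, 1): 32.

32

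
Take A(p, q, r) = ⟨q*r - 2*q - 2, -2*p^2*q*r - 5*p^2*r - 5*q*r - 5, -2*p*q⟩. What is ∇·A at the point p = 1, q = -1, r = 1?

∂A₁/∂p = 0
∂A₂/∂q = -2*p^2*r - 5*r
∂A₃/∂r = 0
∇·A = -2*p^2*r - 5*r
At (1, -1, 1): -7.

-7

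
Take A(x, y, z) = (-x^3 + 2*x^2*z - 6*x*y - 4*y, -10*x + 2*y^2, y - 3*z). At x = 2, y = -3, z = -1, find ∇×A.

(∇×A)₁ = ∂A₃/∂y − ∂A₂/∂z = 1
(∇×A)₂ = ∂A₁/∂z − ∂A₃/∂x = 2*x^2
(∇×A)₃ = ∂A₂/∂x − ∂A₁/∂y = 6*x - 6
∇×A = (1, 2*x^2, 6*x - 6)
At (2, -3, -1): (1, 8, 6).

(1, 8, 6)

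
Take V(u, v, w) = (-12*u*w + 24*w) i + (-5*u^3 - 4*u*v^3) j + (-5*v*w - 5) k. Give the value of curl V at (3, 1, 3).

(-15, -12, -139)

(∇×V)₁ = ∂V₃/∂v − ∂V₂/∂w = -5*w
(∇×V)₂ = ∂V₁/∂w − ∂V₃/∂u = -12*u + 24
(∇×V)₃ = ∂V₂/∂u − ∂V₁/∂v = -15*u^2 - 4*v^3
∇×V = (-5*w, -12*u + 24, -15*u^2 - 4*v^3)
At (3, 1, 3): (-15, -12, -139).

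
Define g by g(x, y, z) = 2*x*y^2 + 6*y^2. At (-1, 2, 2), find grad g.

∂g/∂x = 2*y^2
∂g/∂y = 4*x*y + 12*y
∂g/∂z = 0
∇g = (2*y^2, 4*x*y + 12*y, 0)
At (-1, 2, 2): (8, 16, 0).

(8, 16, 0)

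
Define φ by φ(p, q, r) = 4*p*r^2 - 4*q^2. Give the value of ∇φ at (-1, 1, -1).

∂φ/∂p = 4*r^2
∂φ/∂q = -8*q
∂φ/∂r = 8*p*r
∇φ = (4*r^2, -8*q, 8*p*r)
At (-1, 1, -1): (4, -8, 8).

(4, -8, 8)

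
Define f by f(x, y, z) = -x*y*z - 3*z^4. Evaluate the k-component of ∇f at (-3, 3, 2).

(∇f)_3 = ∂f/∂z = -x*y - 12*z^3
At (-3, 3, 2): -87.

-87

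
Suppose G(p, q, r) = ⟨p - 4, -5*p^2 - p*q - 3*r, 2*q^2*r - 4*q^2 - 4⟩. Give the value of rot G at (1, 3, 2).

(3, 0, -13)

(∇×G)₁ = ∂G₃/∂q − ∂G₂/∂r = 4*q*r - 8*q + 3
(∇×G)₂ = ∂G₁/∂r − ∂G₃/∂p = 0
(∇×G)₃ = ∂G₂/∂p − ∂G₁/∂q = -10*p - q
∇×G = (4*q*r - 8*q + 3, 0, -10*p - q)
At (1, 3, 2): (3, 0, -13).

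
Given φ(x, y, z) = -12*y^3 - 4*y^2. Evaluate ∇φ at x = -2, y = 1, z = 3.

∂φ/∂x = 0
∂φ/∂y = -36*y^2 - 8*y
∂φ/∂z = 0
∇φ = (0, -36*y^2 - 8*y, 0)
At (-2, 1, 3): (0, -44, 0).

(0, -44, 0)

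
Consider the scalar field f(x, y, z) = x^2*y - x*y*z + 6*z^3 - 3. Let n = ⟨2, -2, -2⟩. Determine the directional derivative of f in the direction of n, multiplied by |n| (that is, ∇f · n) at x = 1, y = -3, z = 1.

-48

∂f/∂x = 2*x*y - y*z
∂f/∂y = x^2 - x*z
∂f/∂z = -x*y + 18*z^2
∇f at (1, -3, 1) = (-3, 0, 21)
∇f · n = (-3)(2) + (0)(-2) + (21)(-2) = -48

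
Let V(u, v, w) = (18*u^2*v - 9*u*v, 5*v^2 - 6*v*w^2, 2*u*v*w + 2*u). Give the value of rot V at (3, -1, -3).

(18, -8, -135)

(∇×V)₁ = ∂V₃/∂v − ∂V₂/∂w = 2*u*w + 12*v*w
(∇×V)₂ = ∂V₁/∂w − ∂V₃/∂u = -2*v*w - 2
(∇×V)₃ = ∂V₂/∂u − ∂V₁/∂v = -18*u^2 + 9*u
∇×V = (2*u*w + 12*v*w, -2*v*w - 2, -18*u^2 + 9*u)
At (3, -1, -3): (18, -8, -135).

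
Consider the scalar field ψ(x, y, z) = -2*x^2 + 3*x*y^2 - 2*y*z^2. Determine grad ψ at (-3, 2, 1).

∂ψ/∂x = -4*x + 3*y^2
∂ψ/∂y = 6*x*y - 2*z^2
∂ψ/∂z = -4*y*z
∇ψ = (-4*x + 3*y^2, 6*x*y - 2*z^2, -4*y*z)
At (-3, 2, 1): (24, -38, -8).

(24, -38, -8)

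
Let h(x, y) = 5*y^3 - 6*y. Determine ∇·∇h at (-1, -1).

-30

∂²h/∂x² = 0
∂²h/∂y² = 30*y
∇²h = 30*y
At (-1, -1): -30.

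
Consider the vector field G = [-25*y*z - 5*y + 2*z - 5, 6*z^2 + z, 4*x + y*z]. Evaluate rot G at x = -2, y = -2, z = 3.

(∇×G)₁ = ∂G₃/∂y − ∂G₂/∂z = -11*z - 1
(∇×G)₂ = ∂G₁/∂z − ∂G₃/∂x = -25*y - 2
(∇×G)₃ = ∂G₂/∂x − ∂G₁/∂y = 25*z + 5
∇×G = (-11*z - 1, -25*y - 2, 25*z + 5)
At (-2, -2, 3): (-34, 48, 80).

(-34, 48, 80)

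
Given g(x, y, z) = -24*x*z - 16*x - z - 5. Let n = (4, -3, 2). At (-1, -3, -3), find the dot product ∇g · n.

∂g/∂x = -24*z - 16
∂g/∂y = 0
∂g/∂z = -24*x - 1
∇g at (-1, -3, -3) = (56, 0, 23)
∇g · n = (56)(4) + (0)(-3) + (23)(2) = 270

270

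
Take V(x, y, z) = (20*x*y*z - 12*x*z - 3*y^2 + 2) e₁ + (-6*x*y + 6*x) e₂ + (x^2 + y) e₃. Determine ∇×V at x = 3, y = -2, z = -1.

(1, -162, 66)

(∇×V)₁ = ∂V₃/∂y − ∂V₂/∂z = 1
(∇×V)₂ = ∂V₁/∂z − ∂V₃/∂x = 20*x*y - 14*x
(∇×V)₃ = ∂V₂/∂x − ∂V₁/∂y = -20*x*z + 6
∇×V = (1, 20*x*y - 14*x, -20*x*z + 6)
At (3, -2, -1): (1, -162, 66).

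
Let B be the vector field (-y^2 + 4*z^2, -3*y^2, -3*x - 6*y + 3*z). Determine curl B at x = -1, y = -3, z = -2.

(-6, -13, -6)

(∇×B)₁ = ∂B₃/∂y − ∂B₂/∂z = -6
(∇×B)₂ = ∂B₁/∂z − ∂B₃/∂x = 8*z + 3
(∇×B)₃ = ∂B₂/∂x − ∂B₁/∂y = 2*y
∇×B = (-6, 8*z + 3, 2*y)
At (-1, -3, -2): (-6, -13, -6).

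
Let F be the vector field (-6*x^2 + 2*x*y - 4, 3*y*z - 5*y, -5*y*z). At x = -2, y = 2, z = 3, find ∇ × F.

(-21, 0, 4)

(∇×F)₁ = ∂F₃/∂y − ∂F₂/∂z = -3*y - 5*z
(∇×F)₂ = ∂F₁/∂z − ∂F₃/∂x = 0
(∇×F)₃ = ∂F₂/∂x − ∂F₁/∂y = -2*x
∇×F = (-3*y - 5*z, 0, -2*x)
At (-2, 2, 3): (-21, 0, 4).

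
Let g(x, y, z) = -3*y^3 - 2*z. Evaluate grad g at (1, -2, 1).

∂g/∂x = 0
∂g/∂y = -9*y^2
∂g/∂z = -2
∇g = (0, -9*y^2, -2)
At (1, -2, 1): (0, -36, -2).

(0, -36, -2)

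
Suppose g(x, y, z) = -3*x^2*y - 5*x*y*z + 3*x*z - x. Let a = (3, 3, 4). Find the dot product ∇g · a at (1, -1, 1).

∂g/∂x = -6*x*y - 5*y*z + 3*z - 1
∂g/∂y = -3*x^2 - 5*x*z
∂g/∂z = -5*x*y + 3*x
∇g at (1, -1, 1) = (13, -8, 8)
∇g · a = (13)(3) + (-8)(3) + (8)(4) = 47

47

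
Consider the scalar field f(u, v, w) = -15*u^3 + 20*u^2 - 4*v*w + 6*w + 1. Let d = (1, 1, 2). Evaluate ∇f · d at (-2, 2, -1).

∂f/∂u = -45*u^2 + 40*u
∂f/∂v = -4*w
∂f/∂w = -4*v + 6
∇f at (-2, 2, -1) = (-260, 4, -2)
∇f · d = (-260)(1) + (4)(1) + (-2)(2) = -260

-260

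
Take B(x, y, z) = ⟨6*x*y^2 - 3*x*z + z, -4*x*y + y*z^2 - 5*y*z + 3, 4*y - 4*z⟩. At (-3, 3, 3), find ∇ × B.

(∇×B)₁ = ∂B₃/∂y − ∂B₂/∂z = -2*y*z + 5*y + 4
(∇×B)₂ = ∂B₁/∂z − ∂B₃/∂x = -3*x + 1
(∇×B)₃ = ∂B₂/∂x − ∂B₁/∂y = -12*x*y - 4*y
∇×B = (-2*y*z + 5*y + 4, -3*x + 1, -12*x*y - 4*y)
At (-3, 3, 3): (1, 10, 96).

(1, 10, 96)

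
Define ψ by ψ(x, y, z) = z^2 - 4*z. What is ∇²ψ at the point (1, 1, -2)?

2

∂²ψ/∂x² = 0
∂²ψ/∂y² = 0
∂²ψ/∂z² = 2
∇²ψ = 2
At (1, 1, -2): 2.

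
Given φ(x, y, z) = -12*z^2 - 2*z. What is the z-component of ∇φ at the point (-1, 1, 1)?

-26

(∇φ)_3 = ∂φ/∂z = -24*z - 2
At (-1, 1, 1): -26.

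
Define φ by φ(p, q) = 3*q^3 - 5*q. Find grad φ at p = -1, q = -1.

∂φ/∂p = 0
∂φ/∂q = 9*q^2 - 5
∇φ = (0, 9*q^2 - 5)
At (-1, -1): (0, 4).

(0, 4)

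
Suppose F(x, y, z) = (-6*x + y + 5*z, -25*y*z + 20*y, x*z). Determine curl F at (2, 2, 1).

(∇×F)₁ = ∂F₃/∂y − ∂F₂/∂z = 25*y
(∇×F)₂ = ∂F₁/∂z − ∂F₃/∂x = -z + 5
(∇×F)₃ = ∂F₂/∂x − ∂F₁/∂y = -1
∇×F = (25*y, -z + 5, -1)
At (2, 2, 1): (50, 4, -1).

(50, 4, -1)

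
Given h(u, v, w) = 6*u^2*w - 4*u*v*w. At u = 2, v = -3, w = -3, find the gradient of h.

(-108, 24, 48)

∂h/∂u = 12*u*w - 4*v*w
∂h/∂v = -4*u*w
∂h/∂w = 6*u^2 - 4*u*v
∇h = (12*u*w - 4*v*w, -4*u*w, 6*u^2 - 4*u*v)
At (2, -3, -3): (-108, 24, 48).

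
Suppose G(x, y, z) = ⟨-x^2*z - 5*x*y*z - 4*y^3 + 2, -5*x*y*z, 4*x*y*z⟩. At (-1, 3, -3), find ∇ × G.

(-3, 50, 168)

(∇×G)₁ = ∂G₃/∂y − ∂G₂/∂z = 5*x*y + 4*x*z
(∇×G)₂ = ∂G₁/∂z − ∂G₃/∂x = -x^2 - 5*x*y - 4*y*z
(∇×G)₃ = ∂G₂/∂x − ∂G₁/∂y = 5*x*z + 12*y^2 - 5*y*z
∇×G = (5*x*y + 4*x*z, -x^2 - 5*x*y - 4*y*z, 5*x*z + 12*y^2 - 5*y*z)
At (-1, 3, -3): (-3, 50, 168).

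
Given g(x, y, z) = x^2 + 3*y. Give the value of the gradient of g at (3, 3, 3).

∂g/∂x = 2*x
∂g/∂y = 3
∂g/∂z = 0
∇g = (2*x, 3, 0)
At (3, 3, 3): (6, 3, 0).

(6, 3, 0)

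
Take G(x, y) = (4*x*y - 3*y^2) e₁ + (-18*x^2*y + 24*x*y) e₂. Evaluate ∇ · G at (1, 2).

14

∂G₁/∂x = 4*y
∂G₂/∂y = -18*x^2 + 24*x
∇·G = -18*x^2 + 24*x + 4*y
At (1, 2): 14.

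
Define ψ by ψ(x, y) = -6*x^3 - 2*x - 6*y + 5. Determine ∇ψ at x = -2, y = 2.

∂ψ/∂x = -18*x^2 - 2
∂ψ/∂y = -6
∇ψ = (-18*x^2 - 2, -6)
At (-2, 2): (-74, -6).

(-74, -6)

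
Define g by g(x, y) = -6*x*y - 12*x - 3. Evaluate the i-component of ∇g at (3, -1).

(∇g)_1 = ∂g/∂x = -6*y - 12
At (3, -1): -6.

-6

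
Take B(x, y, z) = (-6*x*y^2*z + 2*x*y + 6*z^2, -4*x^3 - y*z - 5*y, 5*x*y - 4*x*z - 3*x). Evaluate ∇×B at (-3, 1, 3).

(∇×B)₁ = ∂B₃/∂y − ∂B₂/∂z = 5*x + y
(∇×B)₂ = ∂B₁/∂z − ∂B₃/∂x = -6*x*y^2 - 5*y + 16*z + 3
(∇×B)₃ = ∂B₂/∂x − ∂B₁/∂y = -12*x^2 + 12*x*y*z - 2*x
∇×B = (5*x + y, -6*x*y^2 - 5*y + 16*z + 3, -12*x^2 + 12*x*y*z - 2*x)
At (-3, 1, 3): (-14, 64, -210).

(-14, 64, -210)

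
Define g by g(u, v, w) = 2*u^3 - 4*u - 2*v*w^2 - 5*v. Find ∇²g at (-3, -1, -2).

∂²g/∂u² = 12*u
∂²g/∂v² = 0
∂²g/∂w² = -4*v
∇²g = 12*u - 4*v
At (-3, -1, -2): -32.

-32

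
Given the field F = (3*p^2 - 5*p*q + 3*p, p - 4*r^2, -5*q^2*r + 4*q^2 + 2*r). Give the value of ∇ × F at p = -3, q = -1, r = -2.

(-44, 0, -14)

(∇×F)₁ = ∂F₃/∂q − ∂F₂/∂r = -10*q*r + 8*q + 8*r
(∇×F)₂ = ∂F₁/∂r − ∂F₃/∂p = 0
(∇×F)₃ = ∂F₂/∂p − ∂F₁/∂q = 5*p + 1
∇×F = (-10*q*r + 8*q + 8*r, 0, 5*p + 1)
At (-3, -1, -2): (-44, 0, -14).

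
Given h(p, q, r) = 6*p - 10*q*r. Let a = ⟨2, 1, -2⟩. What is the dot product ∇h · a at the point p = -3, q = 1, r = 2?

∂h/∂p = 6
∂h/∂q = -10*r
∂h/∂r = -10*q
∇h at (-3, 1, 2) = (6, -20, -10)
∇h · a = (6)(2) + (-20)(1) + (-10)(-2) = 12

12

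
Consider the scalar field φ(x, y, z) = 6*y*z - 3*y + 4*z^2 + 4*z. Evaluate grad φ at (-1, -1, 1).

(0, 3, 6)

∂φ/∂x = 0
∂φ/∂y = 6*z - 3
∂φ/∂z = 6*y + 8*z + 4
∇φ = (0, 6*z - 3, 6*y + 8*z + 4)
At (-1, -1, 1): (0, 3, 6).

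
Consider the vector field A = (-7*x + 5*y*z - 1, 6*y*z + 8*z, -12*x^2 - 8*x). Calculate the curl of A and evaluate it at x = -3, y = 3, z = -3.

(-26, -49, 15)

(∇×A)₁ = ∂A₃/∂y − ∂A₂/∂z = -6*y - 8
(∇×A)₂ = ∂A₁/∂z − ∂A₃/∂x = 24*x + 5*y + 8
(∇×A)₃ = ∂A₂/∂x − ∂A₁/∂y = -5*z
∇×A = (-6*y - 8, 24*x + 5*y + 8, -5*z)
At (-3, 3, -3): (-26, -49, 15).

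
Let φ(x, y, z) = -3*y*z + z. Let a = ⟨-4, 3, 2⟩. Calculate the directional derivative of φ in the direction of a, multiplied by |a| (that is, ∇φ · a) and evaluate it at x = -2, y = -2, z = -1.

∂φ/∂x = 0
∂φ/∂y = -3*z
∂φ/∂z = -3*y + 1
∇φ at (-2, -2, -1) = (0, 3, 7)
∇φ · a = (0)(-4) + (3)(3) + (7)(2) = 23

23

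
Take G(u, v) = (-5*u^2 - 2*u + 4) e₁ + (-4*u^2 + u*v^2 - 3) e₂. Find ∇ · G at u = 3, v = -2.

∂G₁/∂u = -10*u - 2
∂G₂/∂v = 2*u*v
∇·G = 2*u*v - 10*u - 2
At (3, -2): -44.

-44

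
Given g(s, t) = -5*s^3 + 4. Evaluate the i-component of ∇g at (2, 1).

(∇g)_1 = ∂g/∂s = -15*s^2
At (2, 1): -60.

-60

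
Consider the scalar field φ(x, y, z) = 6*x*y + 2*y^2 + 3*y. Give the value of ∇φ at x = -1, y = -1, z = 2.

(-6, -7, 0)

∂φ/∂x = 6*y
∂φ/∂y = 6*x + 4*y + 3
∂φ/∂z = 0
∇φ = (6*y, 6*x + 4*y + 3, 0)
At (-1, -1, 2): (-6, -7, 0).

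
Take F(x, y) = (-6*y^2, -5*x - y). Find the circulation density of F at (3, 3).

31

∂F₂/∂x = -5
∂F₁/∂y = -12*y
Scalar curl = 12*y - 5
At (3, 3): 31.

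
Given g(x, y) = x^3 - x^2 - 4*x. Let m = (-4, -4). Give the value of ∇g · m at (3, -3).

-68

∂g/∂x = 3*x^2 - 2*x - 4
∂g/∂y = 0
∇g at (3, -3) = (17, 0)
∇g · m = (17)(-4) + (0)(-4) = -68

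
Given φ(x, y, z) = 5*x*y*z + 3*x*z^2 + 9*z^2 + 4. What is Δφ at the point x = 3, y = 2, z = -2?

36

∂²φ/∂x² = 0
∂²φ/∂y² = 0
∂²φ/∂z² = 6*(x + 3)
∇²φ = 6*x + 18
At (3, 2, -2): 36.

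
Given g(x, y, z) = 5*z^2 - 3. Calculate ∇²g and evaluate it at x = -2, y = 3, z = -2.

10

∂²g/∂x² = 0
∂²g/∂y² = 0
∂²g/∂z² = 10
∇²g = 10
At (-2, 3, -2): 10.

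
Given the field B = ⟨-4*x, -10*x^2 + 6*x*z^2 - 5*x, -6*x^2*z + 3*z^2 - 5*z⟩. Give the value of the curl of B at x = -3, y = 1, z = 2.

(∇×B)₁ = ∂B₃/∂y − ∂B₂/∂z = -12*x*z
(∇×B)₂ = ∂B₁/∂z − ∂B₃/∂x = 12*x*z
(∇×B)₃ = ∂B₂/∂x − ∂B₁/∂y = -20*x + 6*z^2 - 5
∇×B = (-12*x*z, 12*x*z, -20*x + 6*z^2 - 5)
At (-3, 1, 2): (72, -72, 79).

(72, -72, 79)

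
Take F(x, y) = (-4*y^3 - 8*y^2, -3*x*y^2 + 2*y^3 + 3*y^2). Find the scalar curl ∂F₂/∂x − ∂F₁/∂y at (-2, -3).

33

∂F₂/∂x = -3*y^2
∂F₁/∂y = -12*y^2 - 16*y
Scalar curl = 9*y^2 + 16*y
At (-2, -3): 33.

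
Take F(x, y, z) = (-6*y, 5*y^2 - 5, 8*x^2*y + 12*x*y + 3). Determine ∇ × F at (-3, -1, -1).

(∇×F)₁ = ∂F₃/∂y − ∂F₂/∂z = 8*x^2 + 12*x
(∇×F)₂ = ∂F₁/∂z − ∂F₃/∂x = -16*x*y - 12*y
(∇×F)₃ = ∂F₂/∂x − ∂F₁/∂y = 6
∇×F = (8*x^2 + 12*x, -16*x*y - 12*y, 6)
At (-3, -1, -1): (36, -36, 6).

(36, -36, 6)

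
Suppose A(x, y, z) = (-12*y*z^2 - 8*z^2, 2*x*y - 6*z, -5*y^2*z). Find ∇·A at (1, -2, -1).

-18

∂A₁/∂x = 0
∂A₂/∂y = 2*x
∂A₃/∂z = -5*y^2
∇·A = 2*x - 5*y^2
At (1, -2, -1): -18.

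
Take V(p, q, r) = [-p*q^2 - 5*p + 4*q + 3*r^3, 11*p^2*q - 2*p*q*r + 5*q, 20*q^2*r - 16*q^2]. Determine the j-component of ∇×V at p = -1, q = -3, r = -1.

9

(∇×V)_2 = ∂V₁/∂r − ∂V₃/∂p
= 9*r^2 − (0)
= 9*r^2
At (-1, -3, -1): 9.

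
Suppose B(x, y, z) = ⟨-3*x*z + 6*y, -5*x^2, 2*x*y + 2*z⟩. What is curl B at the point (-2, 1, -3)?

(-4, 4, 14)

(∇×B)₁ = ∂B₃/∂y − ∂B₂/∂z = 2*x
(∇×B)₂ = ∂B₁/∂z − ∂B₃/∂x = -3*x - 2*y
(∇×B)₃ = ∂B₂/∂x − ∂B₁/∂y = -10*x - 6
∇×B = (2*x, -3*x - 2*y, -10*x - 6)
At (-2, 1, -3): (-4, 4, 14).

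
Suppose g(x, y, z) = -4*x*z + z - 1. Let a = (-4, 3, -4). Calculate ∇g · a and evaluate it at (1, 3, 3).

∂g/∂x = -4*z
∂g/∂y = 0
∂g/∂z = -4*x + 1
∇g at (1, 3, 3) = (-12, 0, -3)
∇g · a = (-12)(-4) + (0)(3) + (-3)(-4) = 60

60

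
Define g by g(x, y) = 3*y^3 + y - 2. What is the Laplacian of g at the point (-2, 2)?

36

∂²g/∂x² = 0
∂²g/∂y² = 18*y
∇²g = 18*y
At (-2, 2): 36.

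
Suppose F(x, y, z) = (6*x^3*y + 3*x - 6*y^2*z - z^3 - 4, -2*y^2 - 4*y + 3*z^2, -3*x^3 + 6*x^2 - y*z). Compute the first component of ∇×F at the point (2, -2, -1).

7

(∇×F)_1 = ∂F₃/∂y − ∂F₂/∂z
= -z − (6*z)
= -7*z
At (2, -2, -1): 7.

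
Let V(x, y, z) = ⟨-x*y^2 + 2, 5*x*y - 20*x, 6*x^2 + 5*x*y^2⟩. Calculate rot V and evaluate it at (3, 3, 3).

(90, -81, 13)

(∇×V)₁ = ∂V₃/∂y − ∂V₂/∂z = 10*x*y
(∇×V)₂ = ∂V₁/∂z − ∂V₃/∂x = -12*x - 5*y^2
(∇×V)₃ = ∂V₂/∂x − ∂V₁/∂y = 2*x*y + 5*y - 20
∇×V = (10*x*y, -12*x - 5*y^2, 2*x*y + 5*y - 20)
At (3, 3, 3): (90, -81, 13).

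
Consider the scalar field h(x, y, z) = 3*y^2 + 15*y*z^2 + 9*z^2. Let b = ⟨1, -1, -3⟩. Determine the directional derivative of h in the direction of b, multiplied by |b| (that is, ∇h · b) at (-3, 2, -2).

396

∂h/∂x = 0
∂h/∂y = 6*y + 15*z^2
∂h/∂z = 30*y*z + 18*z
∇h at (-3, 2, -2) = (0, 72, -156)
∇h · b = (0)(1) + (72)(-1) + (-156)(-3) = 396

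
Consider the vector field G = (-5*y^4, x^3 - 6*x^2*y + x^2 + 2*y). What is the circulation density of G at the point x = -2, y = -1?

∂G₂/∂x = 3*x^2 - 12*x*y + 2*x
∂G₁/∂y = -20*y^3
Scalar curl = 3*x^2 - 12*x*y + 2*x + 20*y^3
At (-2, -1): -36.

-36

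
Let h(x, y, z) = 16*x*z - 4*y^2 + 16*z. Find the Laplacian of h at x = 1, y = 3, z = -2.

-8

∂²h/∂x² = 0
∂²h/∂y² = -8
∂²h/∂z² = 0
∇²h = -8
At (1, 3, -2): -8.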